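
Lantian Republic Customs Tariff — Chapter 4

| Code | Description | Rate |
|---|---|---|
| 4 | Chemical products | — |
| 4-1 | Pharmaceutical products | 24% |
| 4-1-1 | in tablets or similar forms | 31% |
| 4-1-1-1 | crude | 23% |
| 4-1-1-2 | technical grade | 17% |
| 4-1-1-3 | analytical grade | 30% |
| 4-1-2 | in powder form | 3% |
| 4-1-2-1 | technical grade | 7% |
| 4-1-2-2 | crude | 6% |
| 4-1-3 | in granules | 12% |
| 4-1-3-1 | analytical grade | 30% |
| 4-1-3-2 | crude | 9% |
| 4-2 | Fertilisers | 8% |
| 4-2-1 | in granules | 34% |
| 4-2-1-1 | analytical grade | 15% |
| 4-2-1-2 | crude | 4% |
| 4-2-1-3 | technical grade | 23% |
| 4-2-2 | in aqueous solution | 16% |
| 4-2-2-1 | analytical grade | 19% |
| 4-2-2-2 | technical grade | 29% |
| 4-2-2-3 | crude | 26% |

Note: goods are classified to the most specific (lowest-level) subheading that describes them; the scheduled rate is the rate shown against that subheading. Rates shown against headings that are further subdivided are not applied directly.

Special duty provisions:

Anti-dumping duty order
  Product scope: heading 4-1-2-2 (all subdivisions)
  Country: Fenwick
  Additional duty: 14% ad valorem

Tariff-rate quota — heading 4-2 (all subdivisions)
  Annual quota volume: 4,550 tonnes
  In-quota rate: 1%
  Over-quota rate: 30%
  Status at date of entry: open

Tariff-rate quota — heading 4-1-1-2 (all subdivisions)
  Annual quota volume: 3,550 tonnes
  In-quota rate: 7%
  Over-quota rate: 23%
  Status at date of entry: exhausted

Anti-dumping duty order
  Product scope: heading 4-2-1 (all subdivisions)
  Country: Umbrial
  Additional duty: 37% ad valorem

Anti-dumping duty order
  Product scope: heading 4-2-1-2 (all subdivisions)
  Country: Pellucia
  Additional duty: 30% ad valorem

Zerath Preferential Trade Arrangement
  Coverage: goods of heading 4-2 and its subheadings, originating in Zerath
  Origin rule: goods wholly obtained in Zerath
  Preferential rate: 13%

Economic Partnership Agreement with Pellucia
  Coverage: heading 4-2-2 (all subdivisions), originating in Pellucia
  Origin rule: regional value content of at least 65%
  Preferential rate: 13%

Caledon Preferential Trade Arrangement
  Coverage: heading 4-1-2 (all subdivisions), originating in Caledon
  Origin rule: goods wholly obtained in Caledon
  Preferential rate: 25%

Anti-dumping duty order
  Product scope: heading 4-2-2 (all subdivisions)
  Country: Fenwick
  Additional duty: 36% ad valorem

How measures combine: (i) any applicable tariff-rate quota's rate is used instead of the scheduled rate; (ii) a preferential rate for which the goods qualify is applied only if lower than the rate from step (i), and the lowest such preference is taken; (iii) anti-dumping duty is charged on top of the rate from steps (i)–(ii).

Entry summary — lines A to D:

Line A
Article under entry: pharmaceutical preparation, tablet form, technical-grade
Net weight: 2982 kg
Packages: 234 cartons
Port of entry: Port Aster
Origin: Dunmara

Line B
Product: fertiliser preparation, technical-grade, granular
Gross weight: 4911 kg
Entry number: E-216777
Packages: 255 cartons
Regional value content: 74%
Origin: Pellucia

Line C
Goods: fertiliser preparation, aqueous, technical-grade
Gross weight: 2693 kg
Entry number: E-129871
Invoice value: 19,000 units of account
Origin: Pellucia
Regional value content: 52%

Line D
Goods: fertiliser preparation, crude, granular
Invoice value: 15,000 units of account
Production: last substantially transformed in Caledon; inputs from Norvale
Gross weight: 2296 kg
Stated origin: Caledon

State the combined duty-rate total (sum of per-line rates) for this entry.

Line A: pharmaceutical → 4-1; tablet form → 4-1-1; technical-grade → 4-1-1-2. Scheduled 17%. quota on 4-1-1-2 exhausted → over-quota 23%. → 23%.
Line B: fertiliser → 4-2; granular → 4-2-1; technical-grade → 4-2-1-3. Scheduled 23%. quota on 4-2 open → in-quota 1%; Pellucia agreement on 4-2-2: 4-2-1-3 not covered. → 1%.
Line C: fertiliser → 4-2; aqueous → 4-2-2; technical-grade → 4-2-2-2. Scheduled 29%. quota on 4-2 open → in-quota 1%; Pellucia agreement on 4-2-2: RVC < 65%. → 1%.
Line D: fertiliser → 4-2; granular → 4-2-1; crude → 4-2-1-2. Scheduled 4%. quota on 4-2 open → in-quota 1%; Caledon agreement on 4-1-2: 4-2-1-2 not covered. → 1%.
Sum: 23% + 1% + 1% + 1% = 26%.

26%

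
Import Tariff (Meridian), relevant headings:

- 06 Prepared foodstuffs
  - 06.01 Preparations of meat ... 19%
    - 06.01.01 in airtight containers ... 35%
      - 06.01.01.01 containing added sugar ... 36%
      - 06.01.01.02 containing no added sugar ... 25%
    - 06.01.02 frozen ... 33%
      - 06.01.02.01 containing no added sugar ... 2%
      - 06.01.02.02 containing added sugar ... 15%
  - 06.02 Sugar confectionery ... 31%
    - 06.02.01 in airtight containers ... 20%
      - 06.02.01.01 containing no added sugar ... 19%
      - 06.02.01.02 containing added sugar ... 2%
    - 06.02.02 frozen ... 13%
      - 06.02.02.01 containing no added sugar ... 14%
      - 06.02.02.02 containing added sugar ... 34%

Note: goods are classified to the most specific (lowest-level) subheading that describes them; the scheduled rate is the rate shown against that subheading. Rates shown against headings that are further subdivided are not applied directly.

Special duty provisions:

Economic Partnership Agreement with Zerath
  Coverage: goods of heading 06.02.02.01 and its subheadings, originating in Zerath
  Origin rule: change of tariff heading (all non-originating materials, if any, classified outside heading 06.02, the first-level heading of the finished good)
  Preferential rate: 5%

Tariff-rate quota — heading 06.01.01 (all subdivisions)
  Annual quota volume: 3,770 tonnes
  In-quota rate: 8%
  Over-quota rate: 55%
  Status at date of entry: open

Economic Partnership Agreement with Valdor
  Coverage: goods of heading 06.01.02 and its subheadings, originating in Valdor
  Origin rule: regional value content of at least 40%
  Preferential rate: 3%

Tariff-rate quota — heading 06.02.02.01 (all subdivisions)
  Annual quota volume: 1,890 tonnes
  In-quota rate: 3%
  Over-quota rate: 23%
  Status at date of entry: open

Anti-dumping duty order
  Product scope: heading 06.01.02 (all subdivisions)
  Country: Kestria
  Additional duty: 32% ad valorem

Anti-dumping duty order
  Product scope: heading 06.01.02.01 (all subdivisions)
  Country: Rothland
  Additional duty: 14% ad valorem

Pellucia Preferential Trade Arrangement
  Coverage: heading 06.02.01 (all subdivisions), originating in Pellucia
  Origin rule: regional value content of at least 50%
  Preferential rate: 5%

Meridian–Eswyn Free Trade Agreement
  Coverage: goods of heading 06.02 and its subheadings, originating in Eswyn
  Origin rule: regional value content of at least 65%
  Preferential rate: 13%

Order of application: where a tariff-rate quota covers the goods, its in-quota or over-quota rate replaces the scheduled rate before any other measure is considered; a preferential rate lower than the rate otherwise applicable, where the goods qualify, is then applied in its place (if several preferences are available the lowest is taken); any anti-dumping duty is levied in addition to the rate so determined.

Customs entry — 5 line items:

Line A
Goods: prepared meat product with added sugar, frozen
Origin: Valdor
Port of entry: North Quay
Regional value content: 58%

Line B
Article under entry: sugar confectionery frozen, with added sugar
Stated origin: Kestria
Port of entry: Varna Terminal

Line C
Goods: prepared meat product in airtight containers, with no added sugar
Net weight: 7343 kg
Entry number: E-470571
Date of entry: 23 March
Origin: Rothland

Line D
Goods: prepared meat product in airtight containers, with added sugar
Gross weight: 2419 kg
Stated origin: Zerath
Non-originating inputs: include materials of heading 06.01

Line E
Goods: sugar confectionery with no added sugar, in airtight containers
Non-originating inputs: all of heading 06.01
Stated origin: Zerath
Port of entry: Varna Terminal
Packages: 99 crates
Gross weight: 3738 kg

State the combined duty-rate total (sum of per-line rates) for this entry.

72%

Line A: prepared meat product → 06.01; frozen → 06.01.02; with added sugar → 06.01.02.02. Scheduled 15%. Valdor agreement on 06.01.02: RVC ≥ 40% → 3% available; preferential 3%. → 3%.
Line B: sugar confectionery → 06.02; frozen → 06.02.02; with added sugar → 06.02.02.02. Scheduled 34%. No special measure applies. → 34%.
Line C: prepared meat product → 06.01; in airtight containers → 06.01.01; with no added sugar → 06.01.01.02. Scheduled 25%. quota on 06.01.01 open → in-quota 8%. → 8%.
Line D: prepared meat product → 06.01; in airtight containers → 06.01.01; with added sugar → 06.01.01.01. Scheduled 36%. quota on 06.01.01 open → in-quota 8%; Zerath agreement on 06.02.02.01: 06.01.01.01 not covered. → 8%.
Line E: sugar confectionery → 06.02; in airtight containers → 06.02.01; with no added sugar → 06.02.01.01. Scheduled 19%. Zerath agreement on 06.02.02.01: 06.02.01.01 not covered. → 19%.
Sum: 3% + 34% + 8% + 8% + 19% = 72%.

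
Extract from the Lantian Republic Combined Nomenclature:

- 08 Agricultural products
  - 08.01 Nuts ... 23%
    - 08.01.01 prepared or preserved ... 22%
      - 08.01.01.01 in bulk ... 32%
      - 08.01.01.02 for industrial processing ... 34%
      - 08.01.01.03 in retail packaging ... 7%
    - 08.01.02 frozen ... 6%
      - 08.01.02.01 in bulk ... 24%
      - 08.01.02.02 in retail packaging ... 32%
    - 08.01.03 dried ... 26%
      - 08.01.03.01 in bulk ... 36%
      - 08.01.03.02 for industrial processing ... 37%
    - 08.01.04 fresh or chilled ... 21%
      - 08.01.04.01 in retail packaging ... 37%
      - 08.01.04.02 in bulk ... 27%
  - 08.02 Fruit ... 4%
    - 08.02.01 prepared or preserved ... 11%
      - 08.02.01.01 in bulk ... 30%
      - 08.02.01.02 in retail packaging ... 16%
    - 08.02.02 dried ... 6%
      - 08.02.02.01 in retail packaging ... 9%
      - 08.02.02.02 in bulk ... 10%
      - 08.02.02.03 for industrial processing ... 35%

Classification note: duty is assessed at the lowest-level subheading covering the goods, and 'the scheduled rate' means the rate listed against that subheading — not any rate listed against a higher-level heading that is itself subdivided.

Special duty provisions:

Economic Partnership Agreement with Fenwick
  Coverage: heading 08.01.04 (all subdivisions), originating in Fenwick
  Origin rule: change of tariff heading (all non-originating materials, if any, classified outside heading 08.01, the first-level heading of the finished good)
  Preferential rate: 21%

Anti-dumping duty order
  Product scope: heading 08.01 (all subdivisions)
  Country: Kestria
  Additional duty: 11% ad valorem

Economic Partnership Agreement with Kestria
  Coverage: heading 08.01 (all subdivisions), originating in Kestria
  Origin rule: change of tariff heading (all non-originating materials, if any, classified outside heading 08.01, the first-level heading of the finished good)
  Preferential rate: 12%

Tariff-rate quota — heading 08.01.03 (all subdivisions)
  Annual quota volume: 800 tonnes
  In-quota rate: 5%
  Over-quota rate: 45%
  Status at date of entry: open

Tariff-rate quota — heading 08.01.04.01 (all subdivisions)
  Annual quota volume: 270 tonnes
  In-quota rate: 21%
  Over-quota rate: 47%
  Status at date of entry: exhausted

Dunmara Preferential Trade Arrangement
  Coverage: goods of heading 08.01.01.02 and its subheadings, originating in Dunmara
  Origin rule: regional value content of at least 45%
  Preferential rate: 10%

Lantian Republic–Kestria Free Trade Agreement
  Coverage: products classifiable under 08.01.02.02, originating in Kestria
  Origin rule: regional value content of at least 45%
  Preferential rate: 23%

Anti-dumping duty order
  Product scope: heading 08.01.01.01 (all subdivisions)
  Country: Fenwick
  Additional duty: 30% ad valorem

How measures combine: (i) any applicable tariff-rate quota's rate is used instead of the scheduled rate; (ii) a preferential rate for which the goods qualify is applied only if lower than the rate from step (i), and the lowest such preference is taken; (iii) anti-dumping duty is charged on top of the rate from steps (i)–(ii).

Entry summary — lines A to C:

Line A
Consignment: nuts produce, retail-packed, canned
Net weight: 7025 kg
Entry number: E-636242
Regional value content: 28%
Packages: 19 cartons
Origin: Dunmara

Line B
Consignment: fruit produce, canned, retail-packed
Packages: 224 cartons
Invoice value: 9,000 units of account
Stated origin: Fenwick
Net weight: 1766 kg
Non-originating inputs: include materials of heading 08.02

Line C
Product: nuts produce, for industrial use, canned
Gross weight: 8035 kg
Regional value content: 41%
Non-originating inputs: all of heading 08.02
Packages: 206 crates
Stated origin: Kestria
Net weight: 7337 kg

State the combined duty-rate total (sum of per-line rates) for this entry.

46%

Line A: nuts → 08.01; canned → 08.01.01; retail-packed → 08.01.01.03. Scheduled 7%. Dunmara agreement on 08.01.01.02: 08.01.01.03 not covered. → 7%.
Line B: fruit → 08.02; canned → 08.02.01; retail-packed → 08.02.01.02. Scheduled 16%. Fenwick agreement on 08.01.04: 08.02.01.02 not covered. → 16%.
Line C: nuts → 08.01; canned → 08.01.01; for industrial use → 08.01.01.02. Scheduled 34%. Kestria agreement on 08.01: CTH met → 12% available; Kestria agreement on 08.01.02.02: 08.01.01.02 not covered; preferential 12%; anti-dumping (Kestria, 08.01): +11%; total 12% + 11% = 23%. → 23%.
Sum: 7% + 16% + 23% = 46%.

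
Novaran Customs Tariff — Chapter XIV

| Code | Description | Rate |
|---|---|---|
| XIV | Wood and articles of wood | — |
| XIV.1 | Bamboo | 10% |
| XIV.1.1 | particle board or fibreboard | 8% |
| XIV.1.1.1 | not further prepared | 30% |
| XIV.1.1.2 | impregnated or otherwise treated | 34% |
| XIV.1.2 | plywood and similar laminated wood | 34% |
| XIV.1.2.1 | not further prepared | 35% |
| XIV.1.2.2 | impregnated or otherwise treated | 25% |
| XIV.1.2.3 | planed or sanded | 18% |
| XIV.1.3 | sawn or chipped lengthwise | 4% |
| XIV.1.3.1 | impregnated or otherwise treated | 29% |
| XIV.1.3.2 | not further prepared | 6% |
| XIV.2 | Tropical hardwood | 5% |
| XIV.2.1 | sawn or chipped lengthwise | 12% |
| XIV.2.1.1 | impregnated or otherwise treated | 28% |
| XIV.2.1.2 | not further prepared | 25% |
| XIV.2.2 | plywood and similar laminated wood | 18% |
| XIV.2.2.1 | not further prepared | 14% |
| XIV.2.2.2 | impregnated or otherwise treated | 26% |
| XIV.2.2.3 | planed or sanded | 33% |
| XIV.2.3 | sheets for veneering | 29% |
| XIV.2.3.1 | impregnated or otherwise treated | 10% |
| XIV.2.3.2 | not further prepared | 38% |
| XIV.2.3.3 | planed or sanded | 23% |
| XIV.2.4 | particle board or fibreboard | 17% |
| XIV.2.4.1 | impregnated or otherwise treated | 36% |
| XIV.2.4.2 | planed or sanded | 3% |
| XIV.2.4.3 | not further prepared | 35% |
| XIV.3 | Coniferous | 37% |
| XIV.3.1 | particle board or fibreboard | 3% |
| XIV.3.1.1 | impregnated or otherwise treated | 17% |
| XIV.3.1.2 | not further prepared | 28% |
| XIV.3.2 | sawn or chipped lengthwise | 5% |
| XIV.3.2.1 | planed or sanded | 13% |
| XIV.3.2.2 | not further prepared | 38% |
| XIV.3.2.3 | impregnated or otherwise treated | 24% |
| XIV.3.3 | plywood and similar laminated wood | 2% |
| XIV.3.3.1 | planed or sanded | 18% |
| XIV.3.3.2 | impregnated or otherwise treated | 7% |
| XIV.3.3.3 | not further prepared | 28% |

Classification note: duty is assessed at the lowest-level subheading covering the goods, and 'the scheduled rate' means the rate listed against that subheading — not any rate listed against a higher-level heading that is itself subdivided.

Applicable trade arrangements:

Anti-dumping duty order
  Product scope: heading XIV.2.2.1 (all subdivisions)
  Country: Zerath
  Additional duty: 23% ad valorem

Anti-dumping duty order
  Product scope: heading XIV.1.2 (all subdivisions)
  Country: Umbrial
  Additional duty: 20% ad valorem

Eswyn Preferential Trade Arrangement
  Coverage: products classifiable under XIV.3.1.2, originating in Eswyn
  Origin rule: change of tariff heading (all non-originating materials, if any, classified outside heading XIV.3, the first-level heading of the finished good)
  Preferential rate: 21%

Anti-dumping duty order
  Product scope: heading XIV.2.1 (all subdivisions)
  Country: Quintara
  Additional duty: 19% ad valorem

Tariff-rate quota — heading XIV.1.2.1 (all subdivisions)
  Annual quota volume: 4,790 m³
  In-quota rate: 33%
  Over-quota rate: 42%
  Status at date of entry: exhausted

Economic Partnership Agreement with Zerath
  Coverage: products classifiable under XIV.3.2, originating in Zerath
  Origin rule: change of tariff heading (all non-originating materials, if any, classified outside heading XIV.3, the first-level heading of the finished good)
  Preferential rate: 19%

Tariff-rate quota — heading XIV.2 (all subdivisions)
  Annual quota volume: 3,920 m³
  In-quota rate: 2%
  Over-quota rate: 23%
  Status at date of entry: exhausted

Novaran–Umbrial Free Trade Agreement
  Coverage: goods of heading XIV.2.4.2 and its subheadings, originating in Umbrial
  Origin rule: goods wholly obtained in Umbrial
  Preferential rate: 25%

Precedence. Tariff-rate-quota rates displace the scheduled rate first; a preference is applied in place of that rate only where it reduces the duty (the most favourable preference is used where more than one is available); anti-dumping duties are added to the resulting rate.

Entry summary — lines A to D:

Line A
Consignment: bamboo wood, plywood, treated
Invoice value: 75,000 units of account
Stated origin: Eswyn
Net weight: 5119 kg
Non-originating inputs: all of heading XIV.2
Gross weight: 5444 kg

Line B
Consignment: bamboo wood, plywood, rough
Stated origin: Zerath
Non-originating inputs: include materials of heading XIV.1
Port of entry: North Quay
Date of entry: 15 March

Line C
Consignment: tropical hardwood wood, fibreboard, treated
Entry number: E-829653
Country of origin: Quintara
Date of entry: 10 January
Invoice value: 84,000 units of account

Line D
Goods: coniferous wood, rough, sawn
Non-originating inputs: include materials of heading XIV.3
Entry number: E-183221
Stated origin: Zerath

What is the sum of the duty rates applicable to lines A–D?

Line A: bamboo → XIV.1; plywood → XIV.1.2; treated → XIV.1.2.2. Scheduled 25%. Eswyn agreement on XIV.3.1.2: XIV.1.2.2 not covered. → 25%.
Line B: bamboo → XIV.1; plywood → XIV.1.2; rough → XIV.1.2.1. Scheduled 35%. quota on XIV.1.2.1 exhausted → over-quota 42%; Zerath agreement on XIV.3.2: XIV.1.2.1 not covered. → 42%.
Line C: tropical hardwood → XIV.2; fibreboard → XIV.2.4; treated → XIV.2.4.1. Scheduled 36%. quota on XIV.2 exhausted → over-quota 23%. → 23%.
Line D: coniferous → XIV.3; sawn → XIV.3.2; rough → XIV.3.2.2. Scheduled 38%. Zerath agreement on XIV.3.2: CTH not met. → 38%.
Sum: 25% + 42% + 23% + 38% = 128%.

128%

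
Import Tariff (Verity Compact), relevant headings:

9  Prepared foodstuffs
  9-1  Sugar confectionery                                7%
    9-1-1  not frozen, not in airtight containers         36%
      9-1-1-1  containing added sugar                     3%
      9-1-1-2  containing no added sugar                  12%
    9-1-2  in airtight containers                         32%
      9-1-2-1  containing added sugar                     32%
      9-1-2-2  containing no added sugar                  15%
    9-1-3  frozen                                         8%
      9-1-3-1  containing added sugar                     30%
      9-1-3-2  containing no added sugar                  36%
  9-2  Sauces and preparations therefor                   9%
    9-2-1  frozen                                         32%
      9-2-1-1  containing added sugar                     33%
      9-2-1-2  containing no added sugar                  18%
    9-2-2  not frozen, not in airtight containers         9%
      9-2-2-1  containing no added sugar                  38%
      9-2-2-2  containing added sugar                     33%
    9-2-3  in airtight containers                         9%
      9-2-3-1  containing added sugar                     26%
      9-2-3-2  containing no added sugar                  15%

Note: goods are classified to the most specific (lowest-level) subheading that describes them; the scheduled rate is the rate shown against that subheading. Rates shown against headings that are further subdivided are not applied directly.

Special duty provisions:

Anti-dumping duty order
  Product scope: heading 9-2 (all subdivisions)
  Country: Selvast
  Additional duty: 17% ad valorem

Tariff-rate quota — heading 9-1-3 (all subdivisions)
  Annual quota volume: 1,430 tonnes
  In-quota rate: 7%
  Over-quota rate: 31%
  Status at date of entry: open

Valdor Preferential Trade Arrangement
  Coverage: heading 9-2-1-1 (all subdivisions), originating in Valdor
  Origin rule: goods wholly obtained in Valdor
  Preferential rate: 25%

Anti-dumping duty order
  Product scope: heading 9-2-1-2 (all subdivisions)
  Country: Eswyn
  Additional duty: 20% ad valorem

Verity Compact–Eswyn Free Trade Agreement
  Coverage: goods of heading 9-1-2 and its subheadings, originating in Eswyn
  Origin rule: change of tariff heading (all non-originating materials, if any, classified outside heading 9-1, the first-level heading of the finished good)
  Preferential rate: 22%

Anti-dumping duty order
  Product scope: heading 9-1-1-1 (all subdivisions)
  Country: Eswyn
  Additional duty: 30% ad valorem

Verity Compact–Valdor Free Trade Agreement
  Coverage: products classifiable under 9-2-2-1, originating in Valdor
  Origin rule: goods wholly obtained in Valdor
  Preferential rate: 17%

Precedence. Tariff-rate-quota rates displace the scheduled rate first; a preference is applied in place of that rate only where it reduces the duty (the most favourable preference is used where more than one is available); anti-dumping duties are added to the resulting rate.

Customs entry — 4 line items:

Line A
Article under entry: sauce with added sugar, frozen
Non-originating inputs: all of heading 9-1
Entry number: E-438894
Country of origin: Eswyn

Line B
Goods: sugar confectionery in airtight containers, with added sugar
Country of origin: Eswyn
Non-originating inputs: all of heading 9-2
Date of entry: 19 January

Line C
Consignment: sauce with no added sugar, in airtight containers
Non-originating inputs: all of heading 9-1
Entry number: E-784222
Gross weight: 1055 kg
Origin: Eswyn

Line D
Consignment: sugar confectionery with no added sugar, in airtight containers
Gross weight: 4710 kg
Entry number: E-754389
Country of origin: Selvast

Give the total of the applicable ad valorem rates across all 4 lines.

Line A: sauce → 9-2; frozen → 9-2-1; with added sugar → 9-2-1-1. Scheduled 33%. Eswyn agreement on 9-1-2: 9-2-1-1 not covered. → 33%.
Line B: sugar confectionery → 9-1; in airtight containers → 9-1-2; with added sugar → 9-1-2-1. Scheduled 32%. Eswyn agreement on 9-1-2: CTH met → 22% available; preferential 22%. → 22%.
Line C: sauce → 9-2; in airtight containers → 9-2-3; with no added sugar → 9-2-3-2. Scheduled 15%. Eswyn agreement on 9-1-2: 9-2-3-2 not covered. → 15%.
Line D: sugar confectionery → 9-1; in airtight containers → 9-1-2; with no added sugar → 9-1-2-2. Scheduled 15%. No special measure applies. → 15%.
Sum: 33% + 22% + 15% + 15% = 85%.

85%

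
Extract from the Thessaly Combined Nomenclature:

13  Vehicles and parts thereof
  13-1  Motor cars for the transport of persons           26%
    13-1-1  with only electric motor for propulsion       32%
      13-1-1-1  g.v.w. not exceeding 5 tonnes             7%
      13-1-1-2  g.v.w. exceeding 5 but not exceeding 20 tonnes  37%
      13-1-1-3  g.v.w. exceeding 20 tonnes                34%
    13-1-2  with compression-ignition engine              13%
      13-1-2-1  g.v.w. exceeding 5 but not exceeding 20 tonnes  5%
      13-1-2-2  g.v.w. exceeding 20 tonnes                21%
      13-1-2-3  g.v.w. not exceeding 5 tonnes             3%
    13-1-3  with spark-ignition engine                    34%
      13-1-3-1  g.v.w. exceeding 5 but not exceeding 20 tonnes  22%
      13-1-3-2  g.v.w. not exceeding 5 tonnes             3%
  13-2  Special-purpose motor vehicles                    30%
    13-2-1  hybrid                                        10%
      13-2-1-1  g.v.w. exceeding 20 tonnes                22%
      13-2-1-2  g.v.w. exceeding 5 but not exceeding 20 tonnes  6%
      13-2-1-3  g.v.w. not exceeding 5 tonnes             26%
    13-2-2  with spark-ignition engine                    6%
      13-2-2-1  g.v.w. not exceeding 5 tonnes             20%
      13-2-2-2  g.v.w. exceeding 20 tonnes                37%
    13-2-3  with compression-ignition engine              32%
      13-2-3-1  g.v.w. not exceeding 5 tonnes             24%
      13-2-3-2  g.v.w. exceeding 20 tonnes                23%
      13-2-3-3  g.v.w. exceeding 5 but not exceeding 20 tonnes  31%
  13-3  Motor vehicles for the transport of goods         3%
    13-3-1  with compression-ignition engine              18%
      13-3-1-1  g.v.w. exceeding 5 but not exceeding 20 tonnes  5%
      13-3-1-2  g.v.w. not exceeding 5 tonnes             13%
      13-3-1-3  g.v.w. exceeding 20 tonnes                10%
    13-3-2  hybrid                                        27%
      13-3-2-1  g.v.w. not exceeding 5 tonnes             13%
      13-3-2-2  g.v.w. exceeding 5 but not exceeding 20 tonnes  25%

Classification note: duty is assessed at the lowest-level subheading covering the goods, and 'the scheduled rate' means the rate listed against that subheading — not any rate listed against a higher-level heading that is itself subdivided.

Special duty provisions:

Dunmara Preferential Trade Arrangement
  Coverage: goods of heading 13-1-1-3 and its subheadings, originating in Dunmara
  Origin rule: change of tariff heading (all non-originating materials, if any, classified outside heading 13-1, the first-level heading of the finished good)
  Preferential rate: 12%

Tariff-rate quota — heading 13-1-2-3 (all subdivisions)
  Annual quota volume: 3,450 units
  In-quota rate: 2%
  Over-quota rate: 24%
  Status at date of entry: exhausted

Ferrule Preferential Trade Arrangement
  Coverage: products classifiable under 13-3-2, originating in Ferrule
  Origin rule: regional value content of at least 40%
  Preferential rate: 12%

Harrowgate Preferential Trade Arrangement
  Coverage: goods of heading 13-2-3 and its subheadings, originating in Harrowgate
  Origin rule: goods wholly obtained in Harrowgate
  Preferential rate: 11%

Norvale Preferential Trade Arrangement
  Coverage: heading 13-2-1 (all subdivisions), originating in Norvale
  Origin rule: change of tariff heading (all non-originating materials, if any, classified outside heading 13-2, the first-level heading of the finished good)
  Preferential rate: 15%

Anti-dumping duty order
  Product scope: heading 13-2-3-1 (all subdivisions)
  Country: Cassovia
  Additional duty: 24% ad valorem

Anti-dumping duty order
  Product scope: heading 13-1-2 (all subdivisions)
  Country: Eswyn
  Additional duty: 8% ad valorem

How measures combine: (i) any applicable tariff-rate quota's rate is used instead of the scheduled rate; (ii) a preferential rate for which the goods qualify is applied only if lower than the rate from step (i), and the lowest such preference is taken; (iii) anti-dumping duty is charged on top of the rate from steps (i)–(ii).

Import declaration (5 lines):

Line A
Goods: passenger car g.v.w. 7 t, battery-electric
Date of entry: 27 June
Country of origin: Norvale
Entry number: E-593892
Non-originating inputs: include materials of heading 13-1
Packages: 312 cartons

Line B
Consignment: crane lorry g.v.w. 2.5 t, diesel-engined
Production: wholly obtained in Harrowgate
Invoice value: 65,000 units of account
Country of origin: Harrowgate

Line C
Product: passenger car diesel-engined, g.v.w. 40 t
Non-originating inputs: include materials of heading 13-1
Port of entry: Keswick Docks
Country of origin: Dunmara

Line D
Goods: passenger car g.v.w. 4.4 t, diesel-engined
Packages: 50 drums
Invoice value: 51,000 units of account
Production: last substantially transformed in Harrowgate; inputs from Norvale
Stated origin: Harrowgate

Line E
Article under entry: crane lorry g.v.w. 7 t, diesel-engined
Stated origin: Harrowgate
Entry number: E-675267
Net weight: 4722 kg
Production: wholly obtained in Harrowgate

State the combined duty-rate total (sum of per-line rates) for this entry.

Line A: passenger car → 13-1; battery-electric → 13-1-1; g.v.w. 7 t → 13-1-1-2. Scheduled 37%. Norvale agreement on 13-2-1: 13-1-1-2 not covered. → 37%.
Line B: crane lorry → 13-2; diesel-engined → 13-2-3; g.v.w. 2.5 t → 13-2-3-1. Scheduled 24%. Harrowgate agreement on 13-2-3: wholly obtained → 11% available; preferential 11%. → 11%.
Line C: passenger car → 13-1; diesel-engined → 13-1-2; g.v.w. 40 t → 13-1-2-2. Scheduled 21%. Dunmara agreement on 13-1-1-3: 13-1-2-2 not covered. → 21%.
Line D: passenger car → 13-1; diesel-engined → 13-1-2; g.v.w. 4.4 t → 13-1-2-3. Scheduled 3%. quota on 13-1-2-3 exhausted → over-quota 24%; Harrowgate agreement on 13-2-3: 13-1-2-3 not covered. → 24%.
Line E: crane lorry → 13-2; diesel-engined → 13-2-3; g.v.w. 7 t → 13-2-3-3. Scheduled 31%. Harrowgate agreement on 13-2-3: wholly obtained → 11% available; preferential 11%. → 11%.
Sum: 37% + 11% + 21% + 24% + 11% = 104%.

104%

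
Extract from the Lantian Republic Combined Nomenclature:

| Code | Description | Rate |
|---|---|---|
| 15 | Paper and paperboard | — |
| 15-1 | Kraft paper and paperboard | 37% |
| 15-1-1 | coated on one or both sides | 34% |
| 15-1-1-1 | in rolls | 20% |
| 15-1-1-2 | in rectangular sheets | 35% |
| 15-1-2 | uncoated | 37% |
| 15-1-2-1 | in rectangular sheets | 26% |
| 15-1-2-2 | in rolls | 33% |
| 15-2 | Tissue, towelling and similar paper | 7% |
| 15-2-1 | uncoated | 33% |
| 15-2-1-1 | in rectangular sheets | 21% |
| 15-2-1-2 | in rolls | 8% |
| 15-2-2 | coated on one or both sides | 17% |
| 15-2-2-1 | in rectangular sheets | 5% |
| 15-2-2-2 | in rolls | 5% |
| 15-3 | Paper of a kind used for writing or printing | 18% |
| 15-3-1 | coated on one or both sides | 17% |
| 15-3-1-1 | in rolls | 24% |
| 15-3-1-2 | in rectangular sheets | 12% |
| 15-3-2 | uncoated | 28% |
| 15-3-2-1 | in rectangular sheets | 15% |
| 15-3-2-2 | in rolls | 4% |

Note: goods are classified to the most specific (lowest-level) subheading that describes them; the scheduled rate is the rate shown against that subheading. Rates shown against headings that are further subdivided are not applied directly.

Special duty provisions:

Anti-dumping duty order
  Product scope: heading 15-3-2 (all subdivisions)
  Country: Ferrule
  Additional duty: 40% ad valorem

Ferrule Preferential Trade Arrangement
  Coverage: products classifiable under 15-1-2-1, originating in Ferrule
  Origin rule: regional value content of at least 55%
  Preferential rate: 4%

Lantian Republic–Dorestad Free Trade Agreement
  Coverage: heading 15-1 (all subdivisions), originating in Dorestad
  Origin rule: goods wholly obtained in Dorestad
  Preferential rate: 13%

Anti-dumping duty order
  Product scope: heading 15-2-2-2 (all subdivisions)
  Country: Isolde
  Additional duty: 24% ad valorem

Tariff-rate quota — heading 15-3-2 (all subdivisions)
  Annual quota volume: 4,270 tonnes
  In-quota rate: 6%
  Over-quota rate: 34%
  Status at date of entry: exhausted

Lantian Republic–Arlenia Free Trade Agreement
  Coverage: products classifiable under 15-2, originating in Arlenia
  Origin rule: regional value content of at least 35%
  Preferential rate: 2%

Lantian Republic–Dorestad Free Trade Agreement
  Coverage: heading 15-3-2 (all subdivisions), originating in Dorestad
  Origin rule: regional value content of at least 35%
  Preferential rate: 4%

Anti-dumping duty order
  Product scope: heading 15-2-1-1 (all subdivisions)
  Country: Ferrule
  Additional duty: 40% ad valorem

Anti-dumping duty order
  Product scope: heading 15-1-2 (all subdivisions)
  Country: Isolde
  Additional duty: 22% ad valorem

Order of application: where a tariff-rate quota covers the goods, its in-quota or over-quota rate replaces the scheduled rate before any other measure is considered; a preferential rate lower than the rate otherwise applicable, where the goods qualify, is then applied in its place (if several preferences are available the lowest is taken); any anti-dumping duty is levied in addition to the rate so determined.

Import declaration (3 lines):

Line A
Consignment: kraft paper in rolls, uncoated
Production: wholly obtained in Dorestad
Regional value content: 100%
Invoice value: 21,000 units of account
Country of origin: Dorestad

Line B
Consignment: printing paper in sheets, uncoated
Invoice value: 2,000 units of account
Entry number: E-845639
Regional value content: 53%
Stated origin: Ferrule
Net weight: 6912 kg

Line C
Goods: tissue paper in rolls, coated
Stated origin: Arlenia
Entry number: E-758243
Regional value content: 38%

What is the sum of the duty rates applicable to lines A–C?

89%

Line A: kraft paper → 15-1; uncoated → 15-1-2; in rolls → 15-1-2-2. Scheduled 33%. Dorestad agreement on 15-1: wholly obtained → 13% available; Dorestad agreement on 15-3-2: 15-1-2-2 not covered; preferential 13%. → 13%.
Line B: printing paper → 15-3; uncoated → 15-3-2; in sheets → 15-3-2-1. Scheduled 15%. quota on 15-3-2 exhausted → over-quota 34%; Ferrule agreement on 15-1-2-1: 15-3-2-1 not covered; anti-dumping (Ferrule, 15-3-2): +40%; total 34% + 40% = 74%. → 74%.
Line C: tissue paper → 15-2; coated → 15-2-2; in rolls → 15-2-2-2. Scheduled 5%. Arlenia agreement on 15-2: RVC ≥ 35% → 2% available; preferential 2%. → 2%.
Sum: 13% + 74% + 2% = 89%.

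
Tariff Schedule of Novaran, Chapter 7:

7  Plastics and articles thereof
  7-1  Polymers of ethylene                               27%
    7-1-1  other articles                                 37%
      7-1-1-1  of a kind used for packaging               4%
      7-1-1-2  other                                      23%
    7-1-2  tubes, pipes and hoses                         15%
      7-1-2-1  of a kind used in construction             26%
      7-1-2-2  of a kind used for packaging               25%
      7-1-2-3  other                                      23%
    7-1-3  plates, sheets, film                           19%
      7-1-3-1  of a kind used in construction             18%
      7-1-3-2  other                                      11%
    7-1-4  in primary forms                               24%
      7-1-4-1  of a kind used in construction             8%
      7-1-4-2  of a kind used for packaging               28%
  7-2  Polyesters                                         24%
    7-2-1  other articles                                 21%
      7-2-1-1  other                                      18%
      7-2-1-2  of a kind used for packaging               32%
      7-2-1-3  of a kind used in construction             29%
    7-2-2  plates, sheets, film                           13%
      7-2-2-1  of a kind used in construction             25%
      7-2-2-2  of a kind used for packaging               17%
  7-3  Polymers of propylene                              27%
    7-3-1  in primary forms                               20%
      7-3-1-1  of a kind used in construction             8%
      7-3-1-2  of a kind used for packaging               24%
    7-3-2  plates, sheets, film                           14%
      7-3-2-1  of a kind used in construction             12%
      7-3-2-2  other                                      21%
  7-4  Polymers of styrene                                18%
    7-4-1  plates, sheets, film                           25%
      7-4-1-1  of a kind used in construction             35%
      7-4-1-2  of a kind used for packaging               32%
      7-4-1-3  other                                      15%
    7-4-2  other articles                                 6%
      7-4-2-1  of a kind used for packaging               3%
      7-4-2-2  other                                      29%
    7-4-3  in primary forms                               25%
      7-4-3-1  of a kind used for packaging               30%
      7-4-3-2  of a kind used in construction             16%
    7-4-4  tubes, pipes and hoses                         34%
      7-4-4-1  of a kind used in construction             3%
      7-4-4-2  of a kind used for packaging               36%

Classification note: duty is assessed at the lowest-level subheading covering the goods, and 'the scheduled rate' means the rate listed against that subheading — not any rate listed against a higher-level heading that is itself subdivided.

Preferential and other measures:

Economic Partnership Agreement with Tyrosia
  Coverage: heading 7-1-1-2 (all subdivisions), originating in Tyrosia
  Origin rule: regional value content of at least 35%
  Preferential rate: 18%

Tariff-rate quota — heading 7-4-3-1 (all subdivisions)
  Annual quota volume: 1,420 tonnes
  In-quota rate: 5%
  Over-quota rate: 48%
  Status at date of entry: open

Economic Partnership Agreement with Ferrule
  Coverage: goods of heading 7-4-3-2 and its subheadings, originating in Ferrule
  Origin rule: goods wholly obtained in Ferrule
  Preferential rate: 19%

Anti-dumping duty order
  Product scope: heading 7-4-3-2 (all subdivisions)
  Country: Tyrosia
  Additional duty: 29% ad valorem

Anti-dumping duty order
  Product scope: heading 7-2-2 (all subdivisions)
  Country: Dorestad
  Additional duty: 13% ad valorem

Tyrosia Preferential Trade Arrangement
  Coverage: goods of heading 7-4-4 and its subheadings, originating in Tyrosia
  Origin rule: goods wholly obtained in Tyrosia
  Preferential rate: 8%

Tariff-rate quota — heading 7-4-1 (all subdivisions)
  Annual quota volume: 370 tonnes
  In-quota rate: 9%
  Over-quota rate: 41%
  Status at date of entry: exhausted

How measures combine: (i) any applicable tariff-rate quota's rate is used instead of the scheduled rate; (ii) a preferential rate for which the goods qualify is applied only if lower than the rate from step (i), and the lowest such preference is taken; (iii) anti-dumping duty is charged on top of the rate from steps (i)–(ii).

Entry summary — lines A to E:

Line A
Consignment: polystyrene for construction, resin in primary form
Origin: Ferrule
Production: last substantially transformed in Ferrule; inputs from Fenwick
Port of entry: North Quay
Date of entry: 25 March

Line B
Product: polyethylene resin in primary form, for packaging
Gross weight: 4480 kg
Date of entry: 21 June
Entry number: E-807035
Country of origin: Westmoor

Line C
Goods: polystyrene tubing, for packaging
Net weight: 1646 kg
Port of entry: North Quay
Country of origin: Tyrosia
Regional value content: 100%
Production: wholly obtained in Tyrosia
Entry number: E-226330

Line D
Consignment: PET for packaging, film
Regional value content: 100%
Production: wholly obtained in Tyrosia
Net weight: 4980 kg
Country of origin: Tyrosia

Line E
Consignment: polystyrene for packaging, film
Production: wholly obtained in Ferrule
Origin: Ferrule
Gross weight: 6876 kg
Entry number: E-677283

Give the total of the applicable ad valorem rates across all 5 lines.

Line A: polystyrene → 7-4; resin in primary form → 7-4-3; for construction → 7-4-3-2. Scheduled 16%. Ferrule agreement on 7-4-3-2: not wholly obtained. → 16%.
Line B: polyethylene → 7-1; resin in primary form → 7-1-4; for packaging → 7-1-4-2. Scheduled 28%. No special measure applies. → 28%.
Line C: polystyrene → 7-4; tubing → 7-4-4; for packaging → 7-4-4-2. Scheduled 36%. Tyrosia agreement on 7-1-1-2: 7-4-4-2 not covered; Tyrosia agreement on 7-4-4: wholly obtained → 8% available; preferential 8%. → 8%.
Line D: PET → 7-2; film → 7-2-2; for packaging → 7-2-2-2. Scheduled 17%. Tyrosia agreement on 7-1-1-2: 7-2-2-2 not covered; Tyrosia agreement on 7-4-4: 7-2-2-2 not covered. → 17%.
Line E: polystyrene → 7-4; film → 7-4-1; for packaging → 7-4-1-2. Scheduled 32%. quota on 7-4-1 exhausted → over-quota 41%; Ferrule agreement on 7-4-3-2: 7-4-1-2 not covered. → 41%.
Sum: 16% + 28% + 8% + 17% + 41% = 110%.

110%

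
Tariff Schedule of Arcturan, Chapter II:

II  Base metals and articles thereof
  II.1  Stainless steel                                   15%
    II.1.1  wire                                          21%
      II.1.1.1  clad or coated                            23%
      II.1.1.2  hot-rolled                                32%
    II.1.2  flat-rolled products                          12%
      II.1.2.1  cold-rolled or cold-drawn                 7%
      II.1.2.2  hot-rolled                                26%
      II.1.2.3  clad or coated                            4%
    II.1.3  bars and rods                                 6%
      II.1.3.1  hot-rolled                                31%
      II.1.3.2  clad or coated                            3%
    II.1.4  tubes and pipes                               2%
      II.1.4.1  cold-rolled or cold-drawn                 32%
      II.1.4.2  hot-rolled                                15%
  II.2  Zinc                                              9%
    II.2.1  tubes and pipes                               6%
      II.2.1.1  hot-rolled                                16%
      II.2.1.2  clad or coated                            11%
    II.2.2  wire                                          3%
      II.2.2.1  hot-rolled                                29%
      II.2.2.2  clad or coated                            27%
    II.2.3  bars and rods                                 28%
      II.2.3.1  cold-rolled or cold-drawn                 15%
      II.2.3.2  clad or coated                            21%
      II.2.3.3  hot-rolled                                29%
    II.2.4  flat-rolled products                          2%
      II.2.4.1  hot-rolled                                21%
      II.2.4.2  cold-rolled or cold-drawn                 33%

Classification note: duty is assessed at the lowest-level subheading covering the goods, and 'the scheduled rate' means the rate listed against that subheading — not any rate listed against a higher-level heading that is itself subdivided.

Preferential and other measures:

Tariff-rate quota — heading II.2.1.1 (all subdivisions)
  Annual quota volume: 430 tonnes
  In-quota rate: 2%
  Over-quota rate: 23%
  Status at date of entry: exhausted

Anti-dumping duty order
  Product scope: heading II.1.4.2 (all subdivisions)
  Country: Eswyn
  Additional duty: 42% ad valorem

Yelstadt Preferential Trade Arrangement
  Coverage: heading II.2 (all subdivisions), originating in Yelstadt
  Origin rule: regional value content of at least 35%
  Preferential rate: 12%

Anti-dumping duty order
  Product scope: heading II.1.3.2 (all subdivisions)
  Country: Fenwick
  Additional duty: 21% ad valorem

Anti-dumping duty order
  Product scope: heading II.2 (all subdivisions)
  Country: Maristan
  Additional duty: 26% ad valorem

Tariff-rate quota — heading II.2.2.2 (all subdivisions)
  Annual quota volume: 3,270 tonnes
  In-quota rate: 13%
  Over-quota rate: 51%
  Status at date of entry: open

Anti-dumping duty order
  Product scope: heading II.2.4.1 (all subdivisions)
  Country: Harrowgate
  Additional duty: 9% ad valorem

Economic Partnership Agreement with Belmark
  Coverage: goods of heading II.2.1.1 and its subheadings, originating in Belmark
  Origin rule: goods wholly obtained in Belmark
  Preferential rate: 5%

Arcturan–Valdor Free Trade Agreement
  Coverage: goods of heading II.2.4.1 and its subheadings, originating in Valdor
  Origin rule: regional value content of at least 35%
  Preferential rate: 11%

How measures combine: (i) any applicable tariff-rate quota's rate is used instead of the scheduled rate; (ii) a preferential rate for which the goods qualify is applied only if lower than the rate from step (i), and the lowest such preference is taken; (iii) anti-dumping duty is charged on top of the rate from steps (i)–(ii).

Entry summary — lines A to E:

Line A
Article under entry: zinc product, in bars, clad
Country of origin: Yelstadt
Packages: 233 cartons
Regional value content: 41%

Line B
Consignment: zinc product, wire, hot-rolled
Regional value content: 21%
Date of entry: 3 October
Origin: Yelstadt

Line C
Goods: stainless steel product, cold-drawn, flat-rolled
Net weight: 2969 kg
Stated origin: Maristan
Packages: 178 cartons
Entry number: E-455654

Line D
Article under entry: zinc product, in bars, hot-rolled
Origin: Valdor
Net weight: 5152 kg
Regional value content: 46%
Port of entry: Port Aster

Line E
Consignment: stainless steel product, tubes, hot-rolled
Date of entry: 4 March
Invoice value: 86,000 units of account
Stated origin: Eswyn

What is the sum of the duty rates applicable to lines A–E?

Line A: zinc → II.2; in bars → II.2.3; clad → II.2.3.2. Scheduled 21%. Yelstadt agreement on II.2: RVC ≥ 35% → 12% available; preferential 12%. → 12%.
Line B: zinc → II.2; wire → II.2.2; hot-rolled → II.2.2.1. Scheduled 29%. Yelstadt agreement on II.2: RVC < 35%. → 29%.
Line C: stainless steel → II.1; flat-rolled → II.1.2; cold-drawn → II.1.2.1. Scheduled 7%. No special measure applies. → 7%.
Line D: zinc → II.2; in bars → II.2.3; hot-rolled → II.2.3.3. Scheduled 29%. Valdor agreement on II.2.4.1: II.2.3.3 not covered. → 29%.
Line E: stainless steel → II.1; tubes → II.1.4; hot-rolled → II.1.4.2. Scheduled 15%. anti-dumping (Eswyn, II.1.4.2): +42%; total 15% + 42% = 57%. → 57%.
Sum: 12% + 29% + 7% + 29% + 57% = 134%.

134%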